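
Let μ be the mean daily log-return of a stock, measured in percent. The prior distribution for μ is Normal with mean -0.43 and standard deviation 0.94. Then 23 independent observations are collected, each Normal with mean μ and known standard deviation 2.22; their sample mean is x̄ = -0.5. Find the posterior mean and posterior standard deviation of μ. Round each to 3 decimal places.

Prior precision 1/τ₀² = 1/0.94² = 1.13173; data precision n/σ² = 23/2.22² = 4.66683.
Posterior precision = 1.13173 + 4.66683 = 5.79856, giving posterior SD = 1/√5.79856 = 0.415.
Posterior mean = (1.13173·-0.43 + 4.66683·-0.5) / 5.79856 = -0.486.

Posterior mean ≈ -0.486; posterior SD ≈ 0.415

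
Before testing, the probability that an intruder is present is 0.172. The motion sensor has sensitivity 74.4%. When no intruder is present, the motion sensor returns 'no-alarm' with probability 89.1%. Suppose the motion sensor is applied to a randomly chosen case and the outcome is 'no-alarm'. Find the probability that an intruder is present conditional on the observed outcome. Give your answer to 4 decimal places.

Write H for 'an intruder is present'. Prior odds H:¬H = 0.172/0.828 = 0.20773. For the 'no-alarm' outcome, the likelihood ratio is 0.256/0.891 = 0.28732.
Posterior odds = 0.20773 × 0.28732 = 0.059684, so P(H|E) = 0.059684/(1+0.059684) = 0.0563.

P(H | E) ≈ 0.0563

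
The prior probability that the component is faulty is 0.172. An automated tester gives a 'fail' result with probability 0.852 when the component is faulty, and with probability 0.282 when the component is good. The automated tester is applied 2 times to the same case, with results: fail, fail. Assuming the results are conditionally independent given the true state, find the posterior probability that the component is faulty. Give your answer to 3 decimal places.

Let H be the event that the component is faulty; start with P(H) = 0.172. P('fail'|H) = 0.852, P('fail'|¬H) = 0.282.
Update on result 1 ('fail'): P(H) ← 0.852·0.1720 / (0.852·0.1720 + 0.282·0.8280) = 0.14654/0.38004 = 0.3856.
Update on result 2 ('fail'): P(H) ← 0.852·0.3856 / (0.852·0.3856 + 0.282·0.6144) = 0.32853/0.50179 = 0.6547.

Posterior P(H) ≈ 0.655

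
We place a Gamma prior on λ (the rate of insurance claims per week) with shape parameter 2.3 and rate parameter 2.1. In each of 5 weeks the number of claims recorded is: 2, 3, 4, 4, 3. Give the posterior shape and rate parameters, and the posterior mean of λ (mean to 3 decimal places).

The Poisson likelihood adds the total count to the shape and the number of exposure periods to the rate. Here ∑xᵢ = 16 and n = 5, so shape 2.3→18.3 and rate 2.1→7.1.
Posterior mean = shape/rate = 18.3/7.1 = 2.577.

Posterior: Gamma(shape=18.3, rate=7.1); mean ≈ 2.577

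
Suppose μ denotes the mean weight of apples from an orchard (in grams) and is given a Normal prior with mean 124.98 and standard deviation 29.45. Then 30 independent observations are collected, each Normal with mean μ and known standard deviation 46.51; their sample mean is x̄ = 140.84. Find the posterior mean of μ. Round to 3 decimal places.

Posterior mean ≈ 139.623

Prior precision 1/τ₀² = 1/29.45² = 0.00115300; data precision n/σ² = 30/46.51² = 0.0138685.
Posterior precision = 0.00115300 + 0.0138685 = 0.0150215.
Posterior mean = (0.00115300·124.98 + 0.0138685·140.84) / 0.0150215 = 139.623.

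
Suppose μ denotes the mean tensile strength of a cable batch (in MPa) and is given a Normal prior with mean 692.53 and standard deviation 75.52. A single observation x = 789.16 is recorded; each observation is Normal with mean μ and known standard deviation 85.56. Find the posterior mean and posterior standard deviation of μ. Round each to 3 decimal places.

Prior precision 1/τ₀² = 1/75.52² = 0.00017534; data precision n/σ² = 1/85.56² = 0.00013660.
Posterior precision = 0.00017534 + 0.00013660 = 0.00031194, giving posterior SD = 1/√0.00031194 = 56.619.
Posterior mean = (0.00017534·692.53 + 0.00013660·789.16) / 0.00031194 = 734.845.

Posterior mean ≈ 734.845; posterior SD ≈ 56.619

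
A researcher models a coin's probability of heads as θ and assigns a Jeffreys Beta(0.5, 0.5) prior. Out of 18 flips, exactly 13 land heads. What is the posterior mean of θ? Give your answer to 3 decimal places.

Observing 13 successes and 5 failures updates Beta(0.5, 0.5) by adding the success and failure counts to the two shape parameters: α = 0.5+13 = 13.5, β = 0.5+5 = 5.5.
Posterior mean = α/(α+β) = 13.5/19 = 0.711.

Posterior mean ≈ 0.711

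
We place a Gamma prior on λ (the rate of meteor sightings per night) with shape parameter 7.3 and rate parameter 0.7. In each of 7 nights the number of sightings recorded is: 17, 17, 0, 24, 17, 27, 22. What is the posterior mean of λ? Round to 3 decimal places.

Total count ∑xᵢ = 124 over n = 7 nights.
Gamma is conjugate to the Poisson likelihood: posterior is Gamma(shape = 7.3+124 = 131.3, rate = 0.7+7 = 7.7).
E[λ | data] = 131.3/7.7 = 17.052.

Posterior mean ≈ 17.052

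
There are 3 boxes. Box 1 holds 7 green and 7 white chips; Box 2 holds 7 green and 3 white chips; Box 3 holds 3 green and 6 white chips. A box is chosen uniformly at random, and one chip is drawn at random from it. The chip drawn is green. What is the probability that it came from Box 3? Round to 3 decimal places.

P(green|Box 1) = 0.5; P(green|Box 2) = 0.7; P(green|Box 3) = 0.3333.
Prior × likelihood for each source: 0.333333·0.5=0.1667, 0.333333·0.7=0.2333, 0.333333·0.3333=0.1111. Summing gives P(green) = 0.51111.
P(Box 3 | green) = 0.1111 / 0.51111 = 0.217.

Posterior probability ≈ 0.217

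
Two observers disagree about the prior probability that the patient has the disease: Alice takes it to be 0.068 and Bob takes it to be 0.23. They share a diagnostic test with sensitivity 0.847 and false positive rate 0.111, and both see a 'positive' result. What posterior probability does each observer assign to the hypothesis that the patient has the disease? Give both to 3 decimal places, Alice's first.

P('+'|H) = 0.847, P('+'|¬H) = 0.111.
Alice: numerator 0.847·0.068 = 0.057596; evidence = 0.057596+0.111·0.932 = 0.16105; posterior = 0.358.
Bob: numerator 0.847·0.23 = 0.19481; evidence = 0.19481+0.111·0.77 = 0.28028; posterior = 0.695.

Alice: 0.358; Bob: 0.695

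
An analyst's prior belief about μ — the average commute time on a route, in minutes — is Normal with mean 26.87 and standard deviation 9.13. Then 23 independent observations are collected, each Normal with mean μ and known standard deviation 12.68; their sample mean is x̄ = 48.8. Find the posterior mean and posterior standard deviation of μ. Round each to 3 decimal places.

Posterior mean ≈ 47.103; posterior SD ≈ 2.540

Prior precision 1/τ₀² = 1/9.13² = 0.0119966; data precision n/σ² = 23/12.68² = 0.143050.
Posterior precision = 0.0119966 + 0.143050 = 0.155047, giving posterior SD = 1/√0.155047 = 2.540.
Posterior mean = (0.0119966·26.87 + 0.143050·48.8) / 0.155047 = 47.103.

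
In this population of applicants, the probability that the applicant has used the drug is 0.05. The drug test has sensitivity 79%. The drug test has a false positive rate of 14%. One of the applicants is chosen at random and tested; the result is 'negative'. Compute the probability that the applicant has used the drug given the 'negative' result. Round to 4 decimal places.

Let H be the event that the applicant has used the drug. P(H) = 0.05, so P(¬H) = 0.95. With E the 'negative' result, P(E|H) = 0.21 and P(E|¬H) = 0.86.
P(E) = 0.21·0.05 + 0.86·0.95 = 0.010500 + 0.81700 = 0.82750.
By Bayes' theorem, P(H|E) = 0.010500 / 0.82750 = 0.0127.

P(H | E) ≈ 0.0127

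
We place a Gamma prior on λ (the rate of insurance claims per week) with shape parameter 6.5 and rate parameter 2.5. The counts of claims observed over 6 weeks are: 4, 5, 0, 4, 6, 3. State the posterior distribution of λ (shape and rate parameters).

The Poisson likelihood adds the total count to the shape and the number of exposure periods to the rate. Here ∑xᵢ = 22 and n = 6, so shape 6.5→28.5 and rate 2.5→8.5.

Posterior: Gamma(shape=28.5, rate=8.5)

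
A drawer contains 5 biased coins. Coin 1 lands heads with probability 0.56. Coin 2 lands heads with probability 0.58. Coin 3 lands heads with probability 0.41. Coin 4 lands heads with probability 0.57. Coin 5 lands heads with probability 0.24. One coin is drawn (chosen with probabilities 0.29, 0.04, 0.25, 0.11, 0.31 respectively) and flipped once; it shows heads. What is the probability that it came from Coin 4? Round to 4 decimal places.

P(heads|C1) = 0.56; P(heads|C2) = 0.58; P(heads|C3) = 0.41; P(heads|C4) = 0.57; P(heads|C5) = 0.24.
Prior × likelihood for each source: 0.29·0.56=0.1624, 0.04·0.58=0.02320, 0.25·0.41=0.1025, 0.11·0.57=0.06270, 0.31·0.24=0.07440. Summing gives P(heads) = 0.42520.
P(Coin 4 | heads) = 0.06270 / 0.42520 = 0.1475.

Posterior probability ≈ 0.1475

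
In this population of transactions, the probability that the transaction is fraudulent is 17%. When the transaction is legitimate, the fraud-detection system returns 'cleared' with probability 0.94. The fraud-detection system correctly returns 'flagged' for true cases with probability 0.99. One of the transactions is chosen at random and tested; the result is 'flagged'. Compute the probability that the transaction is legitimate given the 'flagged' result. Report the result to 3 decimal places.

Let H be the event that the transaction is fraudulent. P(H) = 0.17, so P(¬H) = 0.83. With E the 'flagged' result, P(E|H) = 0.99 and P(E|¬H) = 0.06.
P(E) = 0.99·0.17 + 0.06·0.83 = 0.16830 + 0.049800 = 0.21810.
By Bayes' theorem, P(H|E) = 0.16830 / 0.21810 = 0.772. Hence P(¬H|E) = 1 − 0.772 = 0.228.

P(¬H | E) ≈ 0.228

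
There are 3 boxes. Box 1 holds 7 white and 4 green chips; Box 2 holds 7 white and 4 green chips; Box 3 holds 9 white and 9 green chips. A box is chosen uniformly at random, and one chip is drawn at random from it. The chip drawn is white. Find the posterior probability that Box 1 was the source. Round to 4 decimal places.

Tabulate prior·likelihood by source: [1] prior 0.333333, lik 0.6364, product 0.2121; [2] prior 0.333333, lik 0.6364, product 0.2121; [3] prior 0.333333, lik 0.5, product 0.1667.
Normalizing constant = 0.59091; the posterior for Box 1 is its product over the sum, 0.2121/0.59091 = 0.3590.

Posterior probability ≈ 0.3590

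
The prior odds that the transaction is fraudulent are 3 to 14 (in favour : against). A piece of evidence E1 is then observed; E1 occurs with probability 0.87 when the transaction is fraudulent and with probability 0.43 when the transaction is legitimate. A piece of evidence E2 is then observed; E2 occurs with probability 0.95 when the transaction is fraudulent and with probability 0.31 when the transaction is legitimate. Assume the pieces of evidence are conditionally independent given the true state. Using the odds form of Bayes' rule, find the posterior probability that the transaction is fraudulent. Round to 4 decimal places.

Posterior probability ≈ 0.5706

Prior odds = 3/14 = 0.21429. In log-odds, ln(0.21429) = -1.5404.
Add log likelihood ratios: ln(2.0233) + ln(3.0645) = 1.8246.
Posterior log-odds = 0.28415, so posterior odds = exp(0.28415) = 1.3286. Converting, P(H|E) = 1.3286/2.3286 = 0.5706.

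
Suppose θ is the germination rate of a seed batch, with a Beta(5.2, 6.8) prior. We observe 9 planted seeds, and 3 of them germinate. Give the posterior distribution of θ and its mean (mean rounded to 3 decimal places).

Posterior: Beta(8.2, 12.8); mean ≈ 0.390

Observing 3 successes and 6 failures updates Beta(5.2, 6.8) by adding the success and failure counts to the two shape parameters: α = 5.2+3 = 8.2, β = 6.8+6 = 12.8.
Posterior mean = α/(α+β) = 8.2/21 = 0.390.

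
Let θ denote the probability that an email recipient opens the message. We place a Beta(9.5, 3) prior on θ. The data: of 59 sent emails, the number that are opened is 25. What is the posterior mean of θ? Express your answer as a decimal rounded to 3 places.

Posterior mean ≈ 0.483

Observing 25 successes and 34 failures updates Beta(9.5, 3) by adding the success and failure counts to the two shape parameters: α = 9.5+25 = 34.5, β = 3+34 = 37.
Posterior mean = α/(α+β) = 34.5/71.5 = 0.483.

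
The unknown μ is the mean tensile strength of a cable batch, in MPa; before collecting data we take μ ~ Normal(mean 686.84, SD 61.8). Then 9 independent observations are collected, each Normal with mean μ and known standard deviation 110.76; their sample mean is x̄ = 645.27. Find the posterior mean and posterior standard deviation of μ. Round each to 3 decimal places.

Prior precision 1/τ₀² = 1/61.8² = 0.00026183; data precision n/σ² = 9/110.76² = 0.00073363.
Posterior precision = 0.00026183 + 0.00073363 = 0.00099546, giving posterior SD = 1/√0.00099546 = 31.695.
Posterior mean = (0.00026183·686.84 + 0.00073363·645.27) / 0.00099546 = 656.204.

Posterior mean ≈ 656.204; posterior SD ≈ 31.695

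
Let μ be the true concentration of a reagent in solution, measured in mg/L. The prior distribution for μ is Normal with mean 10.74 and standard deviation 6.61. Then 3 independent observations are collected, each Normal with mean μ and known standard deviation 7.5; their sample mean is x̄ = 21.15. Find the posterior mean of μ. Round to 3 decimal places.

Posterior mean ≈ 18.024

With known σ, the Normal prior is conjugate. Weight on the data is w = (n/σ²)/(n/σ² + 1/τ₀²) = 0.0533333/(0.0533333+0.0228874) = 0.69972.
Posterior mean = w·x̄ + (1−w)·μ₀ = 0.69972·21.15 + 0.30028·10.74 = 18.024.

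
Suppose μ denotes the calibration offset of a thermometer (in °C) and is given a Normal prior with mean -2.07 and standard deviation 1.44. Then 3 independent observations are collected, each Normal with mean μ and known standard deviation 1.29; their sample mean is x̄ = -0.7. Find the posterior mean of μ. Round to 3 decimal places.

With known σ, the Normal prior is conjugate. Weight on the data is w = (n/σ²)/(n/σ² + 1/τ₀²) = 1.80278/(1.80278+0.482253) = 0.78895.
Posterior mean = w·x̄ + (1−w)·μ₀ = 0.78895·-0.7 + 0.21105·-2.07 = -0.989.

Posterior mean ≈ -0.989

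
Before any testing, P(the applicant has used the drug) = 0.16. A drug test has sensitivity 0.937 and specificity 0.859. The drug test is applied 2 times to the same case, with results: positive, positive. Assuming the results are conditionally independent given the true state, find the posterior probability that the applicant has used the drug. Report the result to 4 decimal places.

Posterior P(H) ≈ 0.8937

Let H be the event that the applicant has used the drug; start with P(H) = 0.16. P('positive'|H) = 0.937, P('positive'|¬H) = 0.141.
Update on result 1 ('positive'): P(H) ← 0.937·0.1600 / (0.937·0.1600 + 0.141·0.8400) = 0.14992/0.26836 = 0.5587.
Update on result 2 ('positive'): P(H) ← 0.937·0.5587 / (0.937·0.5587 + 0.141·0.4413) = 0.52346/0.58569 = 0.8937.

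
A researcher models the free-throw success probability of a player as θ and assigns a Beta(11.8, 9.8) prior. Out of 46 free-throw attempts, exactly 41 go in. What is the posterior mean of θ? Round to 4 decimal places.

The binomial likelihood is conjugate to the Beta prior: with 41 successes and 5 failures, the posterior is Beta(11.8+41, 9.8+5) = Beta(52.8, 14.8).
E[θ | data] = 52.8/(52.8+14.8) = 0.7811.

Posterior mean ≈ 0.7811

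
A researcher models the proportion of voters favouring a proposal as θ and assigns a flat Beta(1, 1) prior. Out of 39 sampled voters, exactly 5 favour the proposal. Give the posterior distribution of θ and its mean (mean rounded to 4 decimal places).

Observing 5 successes and 34 failures updates Beta(1, 1) by adding the success and failure counts to the two shape parameters: α = 1+5 = 6, β = 1+34 = 35.
Posterior mean = α/(α+β) = 6/41 = 0.1463.

Posterior: Beta(6, 35); mean ≈ 0.1463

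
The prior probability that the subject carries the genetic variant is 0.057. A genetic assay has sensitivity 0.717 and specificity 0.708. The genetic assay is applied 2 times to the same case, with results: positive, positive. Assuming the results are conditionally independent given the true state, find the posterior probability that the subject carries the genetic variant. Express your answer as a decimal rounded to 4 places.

Let H be the event that the subject carries the genetic variant; start with P(H) = 0.057. P('positive'|H) = 0.717, P('positive'|¬H) = 0.292.
Update on result 1 ('positive'): P(H) ← 0.717·0.0570 / (0.717·0.0570 + 0.292·0.9430) = 0.040869/0.31622 = 0.1292.
Update on result 2 ('positive'): P(H) ← 0.717·0.1292 / (0.717·0.1292 + 0.292·0.8708) = 0.092665/0.34693 = 0.2671.

Posterior P(H) ≈ 0.2671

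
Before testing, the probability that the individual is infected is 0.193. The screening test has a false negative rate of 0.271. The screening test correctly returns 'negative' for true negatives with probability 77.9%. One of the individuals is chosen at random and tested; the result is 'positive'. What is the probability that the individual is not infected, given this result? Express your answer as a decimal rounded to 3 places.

Write H for 'the individual is infected'. Prior odds H:¬H = 0.193/0.807 = 0.23916. For the 'positive' outcome, the likelihood ratio is 0.729/0.221 = 3.2986.
Posterior odds = 0.23916 × 3.2986 = 0.78889, so P(H|E) = 0.78889/(1+0.78889) = 0.441. Then P(¬H|E) = 1 − 0.441 = 0.559.

P(¬H | E) ≈ 0.559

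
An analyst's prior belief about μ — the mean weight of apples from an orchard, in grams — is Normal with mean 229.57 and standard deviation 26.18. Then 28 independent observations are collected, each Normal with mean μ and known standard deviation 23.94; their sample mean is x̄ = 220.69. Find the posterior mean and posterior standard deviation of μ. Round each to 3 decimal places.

Prior precision 1/τ₀² = 1/26.18² = 0.00145902; data precision n/σ² = 28/23.94² = 0.0488551.
Posterior precision = 0.00145902 + 0.0488551 = 0.0503141, giving posterior SD = 1/√0.0503141 = 4.458.
Posterior mean = (0.00145902·229.57 + 0.0488551·220.69) / 0.0503141 = 220.948.

Posterior mean ≈ 220.948; posterior SD ≈ 4.458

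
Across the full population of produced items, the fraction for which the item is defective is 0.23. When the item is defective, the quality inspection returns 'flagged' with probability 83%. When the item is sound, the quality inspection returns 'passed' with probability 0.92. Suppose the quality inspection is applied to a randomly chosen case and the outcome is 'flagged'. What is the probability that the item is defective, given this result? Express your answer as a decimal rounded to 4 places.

P(H | E) ≈ 0.7560

Write H for 'the item is defective'. Prior odds H:¬H = 0.23/0.77 = 0.29870. For the 'flagged' outcome, the likelihood ratio is 0.83/0.08 = 10.375.
Posterior odds = 0.29870 × 10.375 = 3.0990, so P(H|E) = 3.0990/(1+3.0990) = 0.7560.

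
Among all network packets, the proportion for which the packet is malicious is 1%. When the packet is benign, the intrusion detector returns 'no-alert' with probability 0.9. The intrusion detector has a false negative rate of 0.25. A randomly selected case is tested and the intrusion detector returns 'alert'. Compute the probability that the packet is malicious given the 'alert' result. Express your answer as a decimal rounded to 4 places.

P(H | E) ≈ 0.0704

Write H for 'the packet is malicious'. Prior odds H:¬H = 0.01/0.99 = 0.010101. For the 'alert' outcome, the likelihood ratio is 0.75/0.1 = 7.5000.
Posterior odds = 0.010101 × 7.5000 = 0.075758, so P(H|E) = 0.075758/(1+0.075758) = 0.0704.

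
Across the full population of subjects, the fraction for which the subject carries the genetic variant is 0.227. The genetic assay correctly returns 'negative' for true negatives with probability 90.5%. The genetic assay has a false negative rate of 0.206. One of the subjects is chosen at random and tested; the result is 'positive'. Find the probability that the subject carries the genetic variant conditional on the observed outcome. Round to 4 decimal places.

Let H be the event that the subject carries the genetic variant. P(H) = 0.227, so P(¬H) = 0.773. With E the 'positive' result, P(E|H) = 0.794 and P(E|¬H) = 0.095.
P(E) = 0.794·0.227 + 0.095·0.773 = 0.18024 + 0.073435 = 0.25367.
By Bayes' theorem, P(H|E) = 0.18024 / 0.25367 = 0.7105.

P(H | E) ≈ 0.7105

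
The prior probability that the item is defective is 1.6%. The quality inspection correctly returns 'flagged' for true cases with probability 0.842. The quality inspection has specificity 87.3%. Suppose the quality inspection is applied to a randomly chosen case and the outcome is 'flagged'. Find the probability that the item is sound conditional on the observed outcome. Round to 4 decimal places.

P(¬H | E) ≈ 0.9027

Write H for 'the item is defective'. Prior odds H:¬H = 0.016/0.984 = 0.016260. For the 'flagged' outcome, the likelihood ratio is 0.842/0.127 = 6.6299.
Posterior odds = 0.016260 × 6.6299 = 0.10780, so P(H|E) = 0.10780/(1+0.10780) = 0.0973. Then P(¬H|E) = 1 − 0.0973 = 0.9027.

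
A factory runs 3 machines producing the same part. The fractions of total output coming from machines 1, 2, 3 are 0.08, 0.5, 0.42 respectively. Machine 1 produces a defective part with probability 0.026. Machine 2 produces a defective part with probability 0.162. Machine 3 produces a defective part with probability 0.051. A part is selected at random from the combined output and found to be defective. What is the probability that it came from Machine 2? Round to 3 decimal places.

Posterior probability ≈ 0.775

Tabulate prior·likelihood by source: [1] prior 0.08, lik 0.026, product 0.002080; [2] prior 0.5, lik 0.162, product 0.08100; [3] prior 0.42, lik 0.051, product 0.02142.
Normalizing constant = 0.10450; the posterior for Machine 2 is its product over the sum, 0.08100/0.10450 = 0.775.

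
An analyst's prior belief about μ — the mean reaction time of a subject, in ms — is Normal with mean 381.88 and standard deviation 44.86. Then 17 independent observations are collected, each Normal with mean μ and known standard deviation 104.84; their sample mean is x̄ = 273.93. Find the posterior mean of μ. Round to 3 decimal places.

Posterior mean ≈ 300.179

Prior precision 1/τ₀² = 1/44.86² = 0.00049691; data precision n/σ² = 17/104.84² = 0.00154666.
Posterior precision = 0.00049691 + 0.00154666 = 0.00204357.
Posterior mean = (0.00049691·381.88 + 0.00154666·273.93) / 0.00204357 = 300.179.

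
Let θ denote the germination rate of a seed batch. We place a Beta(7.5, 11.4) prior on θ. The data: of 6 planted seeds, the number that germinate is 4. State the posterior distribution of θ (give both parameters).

Posterior: Beta(11.5, 13.4)

Observing 4 successes and 2 failures updates Beta(7.5, 11.4) by adding the success and failure counts to the two shape parameters: α = 7.5+4 = 11.5, β = 11.4+2 = 13.4.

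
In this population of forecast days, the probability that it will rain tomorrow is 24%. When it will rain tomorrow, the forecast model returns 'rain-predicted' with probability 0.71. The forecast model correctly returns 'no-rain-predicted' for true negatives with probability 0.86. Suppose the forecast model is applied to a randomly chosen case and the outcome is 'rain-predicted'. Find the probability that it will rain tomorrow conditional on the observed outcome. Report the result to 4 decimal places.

P(H | E) ≈ 0.6156

Write H for 'it will rain tomorrow'. Prior odds H:¬H = 0.24/0.76 = 0.31579. For the 'rain-predicted' outcome, the likelihood ratio is 0.71/0.14 = 5.0714.
Posterior odds = 0.31579 × 5.0714 = 1.6015, so P(H|E) = 1.6015/(1+1.6015) = 0.6156.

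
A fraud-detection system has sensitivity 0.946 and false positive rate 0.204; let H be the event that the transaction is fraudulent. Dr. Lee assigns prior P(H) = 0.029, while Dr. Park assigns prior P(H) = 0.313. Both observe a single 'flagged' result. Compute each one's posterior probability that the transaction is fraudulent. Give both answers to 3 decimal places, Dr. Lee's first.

Dr. Lee: 0.122; Dr. Park: 0.679

P('+'|H) = 0.946, P('+'|¬H) = 0.204.
Dr. Lee: numerator 0.946·0.029 = 0.027434; evidence = 0.027434+0.204·0.971 = 0.22552; posterior = 0.122.
Dr. Park: numerator 0.946·0.313 = 0.29610; evidence = 0.29610+0.204·0.687 = 0.43625; posterior = 0.679.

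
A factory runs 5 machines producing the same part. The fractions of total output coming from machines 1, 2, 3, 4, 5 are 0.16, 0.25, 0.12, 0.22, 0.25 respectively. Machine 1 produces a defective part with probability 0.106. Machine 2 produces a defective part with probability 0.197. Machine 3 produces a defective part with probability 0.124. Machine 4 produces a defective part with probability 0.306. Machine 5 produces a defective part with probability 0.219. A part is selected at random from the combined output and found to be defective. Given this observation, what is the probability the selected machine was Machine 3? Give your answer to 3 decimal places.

Posterior probability ≈ 0.073

Tabulate prior·likelihood by source: [1] prior 0.16, lik 0.106, product 0.01696; [2] prior 0.25, lik 0.197, product 0.04925; [3] prior 0.12, lik 0.124, product 0.01488; [4] prior 0.22, lik 0.306, product 0.06732; [5] prior 0.25, lik 0.219, product 0.05475.
Normalizing constant = 0.20316; the posterior for Machine 3 is its product over the sum, 0.01488/0.20316 = 0.073.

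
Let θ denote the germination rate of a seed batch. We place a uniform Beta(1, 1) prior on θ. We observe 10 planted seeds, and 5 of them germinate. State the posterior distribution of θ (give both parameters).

Observing 5 successes and 5 failures updates Beta(1, 1) by adding the success and failure counts to the two shape parameters: α = 1+5 = 6, β = 1+5 = 6.

Posterior: Beta(6, 6)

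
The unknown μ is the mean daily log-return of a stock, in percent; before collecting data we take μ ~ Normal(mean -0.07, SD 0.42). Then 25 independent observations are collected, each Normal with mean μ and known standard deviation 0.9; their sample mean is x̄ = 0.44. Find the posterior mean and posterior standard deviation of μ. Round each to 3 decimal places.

Prior precision 1/τ₀² = 1/0.42² = 5.66893; data precision n/σ² = 25/0.9² = 30.8642.
Posterior precision = 5.66893 + 30.8642 = 36.5331, giving posterior SD = 1/√36.5331 = 0.165.
Posterior mean = (5.66893·-0.07 + 30.8642·0.44) / 36.5331 = 0.361.

Posterior mean ≈ 0.361; posterior SD ≈ 0.165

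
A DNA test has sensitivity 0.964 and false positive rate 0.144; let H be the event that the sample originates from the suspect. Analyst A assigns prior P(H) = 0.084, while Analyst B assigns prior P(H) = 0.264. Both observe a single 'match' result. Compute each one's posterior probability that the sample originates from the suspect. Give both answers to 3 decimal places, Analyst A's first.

Analyst A: 0.380; Analyst B: 0.706

The likelihood ratio for a 'match' result is 0.964/0.144 = 6.6944.
Analyst A: prior odds 0.084/0.916 = 0.091703; posterior odds 0.61390; posterior probability 0.380.
Analyst B: prior odds 0.264/0.736 = 0.35870; posterior odds 2.4013; posterior probability 0.706.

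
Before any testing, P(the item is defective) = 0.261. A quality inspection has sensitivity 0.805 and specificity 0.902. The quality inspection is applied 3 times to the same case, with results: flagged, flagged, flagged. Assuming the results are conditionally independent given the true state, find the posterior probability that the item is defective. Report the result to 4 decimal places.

Posterior P(H) ≈ 0.9949

With H the event that the item is defective, the joint likelihood of the observed sequence is P(data|H) = 0.805·0.805·0.805 = 0.52166 and P(data|¬H) = 0.098·0.098·0.098 = 0.00094119.
Bayes: P(H|data) = 0.261·0.52166 / (0.261·0.52166 + 0.739·0.00094119) = 0.13615/0.13685 = 0.9949.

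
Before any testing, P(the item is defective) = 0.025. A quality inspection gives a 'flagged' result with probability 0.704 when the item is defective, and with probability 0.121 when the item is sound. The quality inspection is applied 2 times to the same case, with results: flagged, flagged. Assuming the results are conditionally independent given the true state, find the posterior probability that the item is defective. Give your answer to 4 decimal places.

Let H be the event that the item is defective; start with P(H) = 0.025. P('flagged'|H) = 0.704, P('flagged'|¬H) = 0.121.
Update on result 1 ('flagged'): P(H) ← 0.704·0.0250 / (0.704·0.0250 + 0.121·0.9750) = 0.017600/0.13558 = 0.1298.
Update on result 2 ('flagged'): P(H) ← 0.704·0.1298 / (0.704·0.1298 + 0.121·0.8702) = 0.091391/0.19668 = 0.4647.

Posterior P(H) ≈ 0.4647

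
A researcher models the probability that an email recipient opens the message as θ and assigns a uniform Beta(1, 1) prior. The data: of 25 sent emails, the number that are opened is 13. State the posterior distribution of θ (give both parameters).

Posterior: Beta(14, 13)

The binomial likelihood is conjugate to the Beta prior: with 13 successes and 12 failures, the posterior is Beta(1+13, 1+12) = Beta(14, 13).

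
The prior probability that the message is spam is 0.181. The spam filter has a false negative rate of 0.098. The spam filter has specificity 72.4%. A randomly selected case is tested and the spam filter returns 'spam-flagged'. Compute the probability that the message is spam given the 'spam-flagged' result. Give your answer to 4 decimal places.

Let H be the event that the message is spam. P(H) = 0.181, so P(¬H) = 0.819. With E the 'spam-flagged' result, P(E|H) = 0.902 and P(E|¬H) = 0.276.
P(E) = 0.902·0.181 + 0.276·0.819 = 0.16326 + 0.22604 = 0.38931.
By Bayes' theorem, P(H|E) = 0.16326 / 0.38931 = 0.4194.

P(H | E) ≈ 0.4194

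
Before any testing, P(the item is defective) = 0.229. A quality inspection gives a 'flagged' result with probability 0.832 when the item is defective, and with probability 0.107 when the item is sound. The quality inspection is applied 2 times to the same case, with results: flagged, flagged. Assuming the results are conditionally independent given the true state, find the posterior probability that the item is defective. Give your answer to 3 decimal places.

Posterior P(H) ≈ 0.947

With H the event that the item is defective, the joint likelihood of the observed sequence is P(data|H) = 0.832·0.832 = 0.69222 and P(data|¬H) = 0.107·0.107 = 0.011449.
Bayes: P(H|data) = 0.229·0.69222 / (0.229·0.69222 + 0.771·0.011449) = 0.15852/0.16735 = 0.9473.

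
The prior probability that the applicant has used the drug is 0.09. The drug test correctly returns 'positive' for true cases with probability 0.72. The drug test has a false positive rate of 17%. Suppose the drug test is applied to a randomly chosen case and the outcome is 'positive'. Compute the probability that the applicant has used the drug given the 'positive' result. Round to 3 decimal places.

P(H | E) ≈ 0.295

Let H be the event that the applicant has used the drug. P(H) = 0.09, so P(¬H) = 0.91. With E the 'positive' result, P(E|H) = 0.72 and P(E|¬H) = 0.17.
P(E) = 0.72·0.09 + 0.17·0.91 = 0.064800 + 0.15470 = 0.21950.
By Bayes' theorem, P(H|E) = 0.064800 / 0.21950 = 0.295.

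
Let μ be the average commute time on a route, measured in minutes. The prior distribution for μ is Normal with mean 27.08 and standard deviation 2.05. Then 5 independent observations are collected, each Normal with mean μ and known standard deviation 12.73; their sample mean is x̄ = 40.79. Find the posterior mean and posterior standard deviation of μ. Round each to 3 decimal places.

Posterior mean ≈ 28.654; posterior SD ≈ 1.929

With known σ, the Normal prior is conjugate. Weight on the data is w = (n/σ²)/(n/σ² + 1/τ₀²) = 0.0308541/(0.0308541+0.237954) = 0.11478.
Posterior mean = w·x̄ + (1−w)·μ₀ = 0.11478·40.79 + 0.88522·27.08 = 28.654. Posterior variance = 1/(0.0308541+0.237954) = 3.72013, so SD = 1.929.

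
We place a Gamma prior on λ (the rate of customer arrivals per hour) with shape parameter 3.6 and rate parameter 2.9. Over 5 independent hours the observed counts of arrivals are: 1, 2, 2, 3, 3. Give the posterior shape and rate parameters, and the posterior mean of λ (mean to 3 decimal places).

Posterior: Gamma(shape=14.6, rate=7.9); mean ≈ 1.848

The Poisson likelihood adds the total count to the shape and the number of exposure periods to the rate. Here ∑xᵢ = 11 and n = 5, so shape 3.6→14.6 and rate 2.9→7.9.
E[λ | data] = 14.6/7.9 = 1.848.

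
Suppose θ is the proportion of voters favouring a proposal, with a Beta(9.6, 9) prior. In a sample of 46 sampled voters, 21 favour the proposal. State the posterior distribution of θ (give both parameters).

Posterior: Beta(30.6, 34)

Observing 21 successes and 25 failures updates Beta(9.6, 9) by adding the success and failure counts to the two shape parameters: α = 9.6+21 = 30.6, β = 9+25 = 34.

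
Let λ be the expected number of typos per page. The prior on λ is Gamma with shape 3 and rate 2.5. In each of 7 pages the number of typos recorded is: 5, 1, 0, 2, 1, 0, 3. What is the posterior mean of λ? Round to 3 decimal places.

Posterior mean ≈ 1.579

Total count ∑xᵢ = 12 over n = 7 pages.
Gamma is conjugate to the Poisson likelihood: posterior is Gamma(shape = 3+12 = 15, rate = 2.5+7 = 9.5).
Posterior mean = shape/rate = 15/9.5 = 1.579.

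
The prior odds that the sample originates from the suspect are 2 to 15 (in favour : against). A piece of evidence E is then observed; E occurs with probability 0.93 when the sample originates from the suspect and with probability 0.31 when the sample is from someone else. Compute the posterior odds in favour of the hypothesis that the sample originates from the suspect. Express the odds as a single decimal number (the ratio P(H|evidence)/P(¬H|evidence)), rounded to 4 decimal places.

Prior odds = 2/15 = 0.13333. In log-odds, ln(0.13333) = -2.0149.
Add log likelihood ratio: ln(3.0000) = 1.0986.
Posterior log-odds = -0.91629, so posterior odds = exp(-0.91629) = 0.40000.

Posterior odds ≈ 0.4000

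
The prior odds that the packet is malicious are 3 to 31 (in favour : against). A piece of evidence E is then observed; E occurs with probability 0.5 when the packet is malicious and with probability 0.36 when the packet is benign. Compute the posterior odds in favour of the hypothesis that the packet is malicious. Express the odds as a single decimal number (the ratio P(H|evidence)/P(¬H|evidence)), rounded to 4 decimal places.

Prior odds = 3/31 = 0.096774. In log-odds, ln(0.096774) = -2.3354.
Add log likelihood ratio: ln(1.3889) = 0.32850.
Posterior log-odds = -2.0069, so posterior odds = exp(-2.0069) = 0.13441.

Posterior odds ≈ 0.1344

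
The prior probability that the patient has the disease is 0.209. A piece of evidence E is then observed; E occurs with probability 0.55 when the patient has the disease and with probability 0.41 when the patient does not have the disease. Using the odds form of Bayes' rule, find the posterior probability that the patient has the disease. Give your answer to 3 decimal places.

Posterior probability ≈ 0.262

Prior odds = 0.209/(1−0.209) = 0.26422. In log-odds, ln(0.26422) = -1.3310.
Add log likelihood ratio: ln(1.3415) = 0.29376.
Posterior log-odds = -1.0372, so posterior odds = exp(-1.0372) = 0.35444. Converting, P(H|E) = 0.35444/1.3544 = 0.262.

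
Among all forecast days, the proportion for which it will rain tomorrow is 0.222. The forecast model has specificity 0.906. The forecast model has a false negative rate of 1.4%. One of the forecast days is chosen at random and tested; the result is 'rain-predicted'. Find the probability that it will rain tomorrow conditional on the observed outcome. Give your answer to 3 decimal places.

Write H for 'it will rain tomorrow'. Prior odds H:¬H = 0.222/0.778 = 0.28535. For the 'rain-predicted' outcome, the likelihood ratio is 0.986/0.094 = 10.489.
Posterior odds = 0.28535 × 10.489 = 2.9931, so P(H|E) = 2.9931/(1+2.9931) = 0.750.

P(H | E) ≈ 0.750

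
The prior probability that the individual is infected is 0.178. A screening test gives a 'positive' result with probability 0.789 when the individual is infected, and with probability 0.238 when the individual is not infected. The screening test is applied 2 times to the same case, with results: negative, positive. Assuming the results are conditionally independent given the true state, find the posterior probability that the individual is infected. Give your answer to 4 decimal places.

Posterior P(H) ≈ 0.1658

Let H be the event that the individual is infected; start with P(H) = 0.178. P('positive'|H) = 0.789, P('positive'|¬H) = 0.238.
Update on result 1 ('negative'): P(H) ← 0.211·0.1780 / (0.211·0.1780 + 0.762·0.8220) = 0.037558/0.66392 = 0.0566.
Update on result 2 ('positive'): P(H) ← 0.789·0.0566 / (0.789·0.0566 + 0.238·0.9434) = 0.044634/0.26917 = 0.1658.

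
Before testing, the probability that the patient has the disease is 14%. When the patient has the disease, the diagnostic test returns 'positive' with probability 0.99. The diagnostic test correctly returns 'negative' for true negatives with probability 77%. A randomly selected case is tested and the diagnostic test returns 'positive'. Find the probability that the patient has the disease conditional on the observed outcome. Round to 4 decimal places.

Write H for 'the patient has the disease'. Prior odds H:¬H = 0.14/0.86 = 0.16279. For the 'positive' outcome, the likelihood ratio is 0.99/0.23 = 4.3043.
Posterior odds = 0.16279 × 4.3043 = 0.70071, so P(H|E) = 0.70071/(1+0.70071) = 0.4120.

P(H | E) ≈ 0.4120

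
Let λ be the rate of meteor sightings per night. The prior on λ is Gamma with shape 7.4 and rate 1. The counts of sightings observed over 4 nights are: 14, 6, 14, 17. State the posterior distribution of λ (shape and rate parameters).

Total count ∑xᵢ = 51 over n = 4 nights.
Gamma is conjugate to the Poisson likelihood: posterior is Gamma(shape = 7.4+51 = 58.4, rate = 1+4 = 5).

Posterior: Gamma(shape=58.4, rate=5)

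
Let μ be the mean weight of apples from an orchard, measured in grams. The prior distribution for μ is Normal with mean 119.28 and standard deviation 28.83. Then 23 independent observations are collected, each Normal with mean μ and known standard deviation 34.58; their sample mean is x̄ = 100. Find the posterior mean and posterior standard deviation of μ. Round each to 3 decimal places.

With known σ, the Normal prior is conjugate. Weight on the data is w = (n/σ²)/(n/σ² + 1/τ₀²) = 0.0192344/(0.0192344+0.00120312) = 0.94113.
Posterior mean = w·x̄ + (1−w)·μ₀ = 0.94113·100 + 0.058869·119.28 = 101.135. Posterior variance = 1/(0.0192344+0.00120312) = 48.9297, so SD = 6.995.

Posterior mean ≈ 101.135; posterior SD ≈ 6.995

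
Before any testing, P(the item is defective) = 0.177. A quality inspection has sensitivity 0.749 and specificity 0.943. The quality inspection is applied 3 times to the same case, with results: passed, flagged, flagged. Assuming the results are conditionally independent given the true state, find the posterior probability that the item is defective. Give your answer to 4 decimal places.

Let H be the event that the item is defective; start with P(H) = 0.177. P('flagged'|H) = 0.749, P('flagged'|¬H) = 0.057.
Update on result 1 ('passed'): P(H) ← 0.251·0.1770 / (0.251·0.1770 + 0.943·0.8230) = 0.044427/0.82052 = 0.0541.
Update on result 2 ('flagged'): P(H) ← 0.749·0.0541 / (0.749·0.0541 + 0.057·0.9459) = 0.040555/0.094468 = 0.4293.
Update on result 3 ('flagged'): P(H) ← 0.749·0.4293 / (0.749·0.4293 + 0.057·0.5707) = 0.32154/0.35407 = 0.9081.

Posterior P(H) ≈ 0.9081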